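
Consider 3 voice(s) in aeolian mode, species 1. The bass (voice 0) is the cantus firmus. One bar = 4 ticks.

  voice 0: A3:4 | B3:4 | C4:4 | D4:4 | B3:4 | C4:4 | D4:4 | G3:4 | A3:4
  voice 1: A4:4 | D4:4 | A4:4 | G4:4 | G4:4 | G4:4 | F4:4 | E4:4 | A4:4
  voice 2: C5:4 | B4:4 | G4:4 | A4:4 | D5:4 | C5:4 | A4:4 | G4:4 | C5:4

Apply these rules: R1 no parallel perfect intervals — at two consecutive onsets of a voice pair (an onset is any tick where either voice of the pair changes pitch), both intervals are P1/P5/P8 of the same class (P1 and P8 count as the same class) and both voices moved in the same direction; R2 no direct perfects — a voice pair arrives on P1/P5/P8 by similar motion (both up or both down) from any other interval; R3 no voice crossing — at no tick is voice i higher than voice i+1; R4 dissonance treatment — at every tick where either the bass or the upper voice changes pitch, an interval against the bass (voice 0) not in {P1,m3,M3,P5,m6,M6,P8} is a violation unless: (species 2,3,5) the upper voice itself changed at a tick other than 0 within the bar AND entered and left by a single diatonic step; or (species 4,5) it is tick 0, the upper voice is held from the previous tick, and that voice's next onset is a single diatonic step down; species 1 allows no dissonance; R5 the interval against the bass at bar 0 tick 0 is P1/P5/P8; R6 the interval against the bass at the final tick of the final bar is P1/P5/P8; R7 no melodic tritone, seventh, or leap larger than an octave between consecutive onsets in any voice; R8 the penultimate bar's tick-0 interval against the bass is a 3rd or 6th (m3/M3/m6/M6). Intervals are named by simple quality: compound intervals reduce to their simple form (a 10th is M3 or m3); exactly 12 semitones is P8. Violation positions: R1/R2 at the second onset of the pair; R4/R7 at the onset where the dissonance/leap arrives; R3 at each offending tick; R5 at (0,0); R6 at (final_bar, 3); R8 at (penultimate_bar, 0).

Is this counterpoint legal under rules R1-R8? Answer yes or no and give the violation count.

No (11 violations)

bar 0: v0=A3 v1=A4 v2=C5 (m3)
bar 1: v0=B3 v1=D4 v2=B4 (P8)
bar 2: v0=C4 v1=A4 v2=G4 (P5)
bar 3: v0=D4 v1=G4 v2=A4 (P5)
bar 4: v0=B3 v1=G4 v2=D5 (m3)
bar 5: v0=C4 v1=G4 v2=C5 (P8)
bar 6: v0=D4 v1=F4 v2=A4 (P5)
bar 7: v0=G3 v1=E4 v2=G4 (P8)
bar 8: v0=A3 v1=A4 v2=C5 (m3)
  R5 @ bar0.0: opens on m3
  R3 @ bar2.0: A4 above G4
  R3 @ bar2.1: A4 above G4
  R3 @ bar2.2: A4 above G4
  R3 @ bar2.3: A4 above G4
  R1 @ bar3.0: C4/G4 P5 -> D4/A4 P5 similar
  R4 @ bar3.0: D4/G4 P4 untreated
  R2 @ bar7.0: D4/A4 P5 -> G3/G4 P8 similar
  R8 @ bar7.0: penult P8 not 3rd/6th
  R2 @ bar8.0: G3/E4 M6 -> A3/A4 P8 similar
  R6 @ bar8.3: closes on m3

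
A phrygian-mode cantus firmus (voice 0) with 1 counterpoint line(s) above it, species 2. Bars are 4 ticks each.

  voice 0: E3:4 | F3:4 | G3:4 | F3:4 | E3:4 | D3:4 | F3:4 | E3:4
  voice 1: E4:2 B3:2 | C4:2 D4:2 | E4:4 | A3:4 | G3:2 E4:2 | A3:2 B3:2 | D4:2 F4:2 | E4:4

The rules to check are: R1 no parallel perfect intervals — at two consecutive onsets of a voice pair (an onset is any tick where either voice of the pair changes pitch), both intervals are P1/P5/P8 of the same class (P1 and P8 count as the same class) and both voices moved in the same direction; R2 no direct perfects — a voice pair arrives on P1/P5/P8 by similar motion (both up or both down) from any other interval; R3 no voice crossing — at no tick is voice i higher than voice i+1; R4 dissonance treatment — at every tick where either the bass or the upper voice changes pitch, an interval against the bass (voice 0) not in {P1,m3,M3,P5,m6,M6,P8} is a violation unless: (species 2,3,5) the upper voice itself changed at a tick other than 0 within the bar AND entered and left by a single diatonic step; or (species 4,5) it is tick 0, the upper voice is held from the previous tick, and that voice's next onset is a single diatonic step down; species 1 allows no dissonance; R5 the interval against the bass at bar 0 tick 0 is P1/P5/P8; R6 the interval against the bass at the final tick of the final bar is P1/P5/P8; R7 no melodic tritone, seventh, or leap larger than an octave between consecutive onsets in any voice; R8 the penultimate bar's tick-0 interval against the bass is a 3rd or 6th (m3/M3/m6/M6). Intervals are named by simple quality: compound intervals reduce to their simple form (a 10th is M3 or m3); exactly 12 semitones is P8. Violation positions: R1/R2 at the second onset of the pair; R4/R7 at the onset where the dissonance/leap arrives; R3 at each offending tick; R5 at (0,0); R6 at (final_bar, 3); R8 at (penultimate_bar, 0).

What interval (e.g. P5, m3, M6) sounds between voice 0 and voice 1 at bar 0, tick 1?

P8

voice 0=E3 voice 1=E4 -> P8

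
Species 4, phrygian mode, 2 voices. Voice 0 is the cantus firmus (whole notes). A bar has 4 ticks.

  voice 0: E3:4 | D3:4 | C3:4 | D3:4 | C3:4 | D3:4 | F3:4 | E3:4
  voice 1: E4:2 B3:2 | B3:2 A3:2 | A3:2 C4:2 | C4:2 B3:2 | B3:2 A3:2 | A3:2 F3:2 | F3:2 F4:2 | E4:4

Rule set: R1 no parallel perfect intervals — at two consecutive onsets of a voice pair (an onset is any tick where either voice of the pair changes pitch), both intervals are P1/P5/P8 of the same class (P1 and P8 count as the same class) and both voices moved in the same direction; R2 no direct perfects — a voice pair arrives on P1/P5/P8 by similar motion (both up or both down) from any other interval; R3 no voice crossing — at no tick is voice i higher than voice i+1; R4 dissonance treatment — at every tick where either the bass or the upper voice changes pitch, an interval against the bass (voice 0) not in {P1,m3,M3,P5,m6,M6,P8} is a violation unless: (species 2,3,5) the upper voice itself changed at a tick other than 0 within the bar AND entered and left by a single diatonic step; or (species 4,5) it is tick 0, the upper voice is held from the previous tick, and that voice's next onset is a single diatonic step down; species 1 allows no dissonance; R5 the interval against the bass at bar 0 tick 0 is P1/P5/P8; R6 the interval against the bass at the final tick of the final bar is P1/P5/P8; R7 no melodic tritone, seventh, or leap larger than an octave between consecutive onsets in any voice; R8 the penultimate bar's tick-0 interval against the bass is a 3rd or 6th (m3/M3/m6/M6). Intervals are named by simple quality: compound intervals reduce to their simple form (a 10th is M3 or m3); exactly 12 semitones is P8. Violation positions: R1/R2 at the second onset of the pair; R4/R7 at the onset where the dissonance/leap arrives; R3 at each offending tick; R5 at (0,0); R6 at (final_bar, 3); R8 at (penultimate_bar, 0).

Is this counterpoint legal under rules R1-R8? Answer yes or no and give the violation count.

bar 0: v0=E3 v1=E4 (P8)
bar 1: v0=D3 v1=B3 (M6)
bar 2: v0=C3 v1=A3 (M6)
bar 3: v0=D3 v1=C4 (m7)
bar 4: v0=C3 v1=B3 (M7)
bar 5: v0=D3 v1=A3 (P5)
bar 6: v0=F3 v1=F3 (P1)
bar 7: v0=E3 v1=E4 (P8)
  R8 @ bar6.0: penult P1 not 3rd/6th
  R1 @ bar7.0: F3/F4 P8 -> E3/E4 P8 similar

No (2 violations)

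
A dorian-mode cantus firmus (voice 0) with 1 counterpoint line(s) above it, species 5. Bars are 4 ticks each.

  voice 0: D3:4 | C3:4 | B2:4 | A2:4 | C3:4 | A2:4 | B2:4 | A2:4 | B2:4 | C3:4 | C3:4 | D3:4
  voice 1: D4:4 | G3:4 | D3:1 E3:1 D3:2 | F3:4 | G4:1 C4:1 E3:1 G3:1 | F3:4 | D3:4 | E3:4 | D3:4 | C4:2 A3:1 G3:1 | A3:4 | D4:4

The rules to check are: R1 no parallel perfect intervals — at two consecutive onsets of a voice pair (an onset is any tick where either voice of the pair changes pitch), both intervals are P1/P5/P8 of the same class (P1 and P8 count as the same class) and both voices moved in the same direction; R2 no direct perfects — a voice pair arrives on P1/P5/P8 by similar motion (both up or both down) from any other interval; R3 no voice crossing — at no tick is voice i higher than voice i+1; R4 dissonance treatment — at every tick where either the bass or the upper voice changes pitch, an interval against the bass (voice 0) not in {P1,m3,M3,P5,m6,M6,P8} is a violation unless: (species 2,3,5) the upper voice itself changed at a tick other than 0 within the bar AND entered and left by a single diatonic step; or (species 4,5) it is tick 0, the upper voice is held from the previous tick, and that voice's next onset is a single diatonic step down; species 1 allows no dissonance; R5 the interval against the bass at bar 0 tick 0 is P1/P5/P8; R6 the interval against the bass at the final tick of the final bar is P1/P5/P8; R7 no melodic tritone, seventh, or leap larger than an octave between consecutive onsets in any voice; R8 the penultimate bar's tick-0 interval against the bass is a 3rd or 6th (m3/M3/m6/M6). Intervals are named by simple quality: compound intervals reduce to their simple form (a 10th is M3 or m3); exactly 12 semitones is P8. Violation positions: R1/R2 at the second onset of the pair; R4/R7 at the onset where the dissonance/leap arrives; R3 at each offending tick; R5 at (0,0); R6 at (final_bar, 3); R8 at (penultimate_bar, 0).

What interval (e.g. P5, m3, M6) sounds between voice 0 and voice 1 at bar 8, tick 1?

m3

voice 0=B2 voice 1=D3 -> m3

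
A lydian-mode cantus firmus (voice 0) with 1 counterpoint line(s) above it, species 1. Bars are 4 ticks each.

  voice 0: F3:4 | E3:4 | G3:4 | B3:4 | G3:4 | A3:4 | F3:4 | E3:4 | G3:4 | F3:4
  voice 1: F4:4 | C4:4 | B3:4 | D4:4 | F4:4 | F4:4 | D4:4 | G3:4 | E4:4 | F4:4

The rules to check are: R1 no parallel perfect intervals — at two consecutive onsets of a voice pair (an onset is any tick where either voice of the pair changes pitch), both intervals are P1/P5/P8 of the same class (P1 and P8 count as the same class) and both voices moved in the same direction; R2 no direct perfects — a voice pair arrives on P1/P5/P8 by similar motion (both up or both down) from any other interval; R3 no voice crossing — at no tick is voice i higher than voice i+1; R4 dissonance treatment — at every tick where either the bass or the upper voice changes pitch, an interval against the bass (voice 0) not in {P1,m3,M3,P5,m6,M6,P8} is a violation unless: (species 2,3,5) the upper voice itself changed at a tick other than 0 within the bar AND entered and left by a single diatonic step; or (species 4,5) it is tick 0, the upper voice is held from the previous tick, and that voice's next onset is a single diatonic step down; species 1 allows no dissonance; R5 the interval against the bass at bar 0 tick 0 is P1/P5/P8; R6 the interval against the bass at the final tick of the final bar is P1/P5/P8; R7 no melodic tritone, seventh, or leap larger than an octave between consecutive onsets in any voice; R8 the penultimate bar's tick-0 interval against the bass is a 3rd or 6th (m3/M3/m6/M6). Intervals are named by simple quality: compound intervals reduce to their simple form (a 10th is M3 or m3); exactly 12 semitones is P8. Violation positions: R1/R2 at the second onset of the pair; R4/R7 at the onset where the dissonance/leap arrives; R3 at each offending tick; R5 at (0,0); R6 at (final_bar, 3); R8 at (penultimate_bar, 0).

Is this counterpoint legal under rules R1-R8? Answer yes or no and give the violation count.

No (1 violations)

bar 0: v0=F3 v1=F4 (P8)
bar 1: v0=E3 v1=C4 (m6)
bar 2: v0=G3 v1=B3 (M3)
bar 3: v0=B3 v1=D4 (m3)
bar 4: v0=G3 v1=F4 (m7)
bar 5: v0=A3 v1=F4 (m6)
bar 6: v0=F3 v1=D4 (M6)
bar 7: v0=E3 v1=G3 (m3)
bar 8: v0=G3 v1=E4 (M6)
bar 9: v0=F3 v1=F4 (P8)
  R4 @ bar4.0: G3/F4 m7 untreated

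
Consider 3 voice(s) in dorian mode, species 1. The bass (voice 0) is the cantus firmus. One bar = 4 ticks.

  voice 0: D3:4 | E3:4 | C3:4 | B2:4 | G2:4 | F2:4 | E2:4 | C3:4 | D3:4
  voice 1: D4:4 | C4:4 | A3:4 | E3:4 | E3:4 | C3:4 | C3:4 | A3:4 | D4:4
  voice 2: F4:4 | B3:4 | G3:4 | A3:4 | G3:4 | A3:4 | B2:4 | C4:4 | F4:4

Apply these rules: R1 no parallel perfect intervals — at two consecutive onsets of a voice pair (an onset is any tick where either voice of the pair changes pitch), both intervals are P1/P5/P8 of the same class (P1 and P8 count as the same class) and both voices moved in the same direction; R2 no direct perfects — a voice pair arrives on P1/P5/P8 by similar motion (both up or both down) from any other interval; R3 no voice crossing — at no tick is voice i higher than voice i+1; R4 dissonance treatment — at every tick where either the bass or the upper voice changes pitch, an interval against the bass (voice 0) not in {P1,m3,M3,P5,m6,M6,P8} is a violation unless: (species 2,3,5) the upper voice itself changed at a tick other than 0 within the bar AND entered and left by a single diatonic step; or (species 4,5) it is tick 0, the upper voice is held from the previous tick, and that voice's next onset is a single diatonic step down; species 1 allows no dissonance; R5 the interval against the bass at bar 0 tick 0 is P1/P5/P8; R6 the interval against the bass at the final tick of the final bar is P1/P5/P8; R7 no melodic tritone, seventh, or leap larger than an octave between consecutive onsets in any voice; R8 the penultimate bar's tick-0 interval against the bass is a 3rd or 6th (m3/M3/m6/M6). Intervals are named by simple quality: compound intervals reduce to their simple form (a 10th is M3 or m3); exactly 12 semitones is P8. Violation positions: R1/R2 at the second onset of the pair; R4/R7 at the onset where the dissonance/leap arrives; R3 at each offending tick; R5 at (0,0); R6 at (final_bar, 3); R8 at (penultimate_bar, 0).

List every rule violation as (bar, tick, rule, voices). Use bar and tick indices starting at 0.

bar 0: v0=D3 v1=D4 v2=F4 downbeat m3
bar 1: v0=E3 v1=C4 v2=B3 downbeat P5
bar 2: v0=C3 v1=A3 v2=G3 downbeat P5
bar 3: v0=B2 v1=E3 v2=A3 downbeat m7
bar 4: v0=G2 v1=E3 v2=G3 downbeat P8
bar 5: v0=F2 v1=C3 v2=A3 downbeat M3
bar 6: v0=E2 v1=C3 v2=B2 downbeat P5
bar 7: v0=C3 v1=A3 v2=C4 downbeat P8
bar 8: v0=D3 v1=D4 v2=F4 downbeat m3
  -> R5 @ bar 0 tick 0 v(0, 2): opens on m3
  -> R3 @ bar 1 tick 0 v(1, 2): C4 above B3
  -> R7 @ bar 1 tick 0 v(2,): F4->B3 leap 6st
  -> R3 @ bar 1 tick 1 v(1, 2): C4 above B3
  -> R3 @ bar 1 tick 2 v(1, 2): C4 above B3
  -> R3 @ bar 1 tick 3 v(1, 2): C4 above B3
  -> R1 @ bar 2 tick 0 v(0, 2): E3/B3 P5 -> C3/G3 P5 similar
  -> R3 @ bar 2 tick 0 v(1, 2): A3 above G3
  -> R3 @ bar 2 tick 1 v(1, 2): A3 above G3
  -> R3 @ bar 2 tick 2 v(1, 2): A3 above G3
  -> R3 @ bar 2 tick 3 v(1, 2): A3 above G3
  -> R4 @ bar 3 tick 0 v(0, 1): B2/E3 P4 untreated
  -> R4 @ bar 3 tick 0 v(0, 2): B2/A3 m7 untreated
  -> R2 @ bar 4 tick 0 v(0, 2): B2/A3 m7 -> G2/G3 P8 similar
  -> R2 @ bar 5 tick 0 v(0, 1): G2/E3 M6 -> F2/C3 P5 similar
  -> R2 @ bar 6 tick 0 v(0, 2): F2/A3 M3 -> E2/B2 P5 similar
  -> R3 @ bar 6 tick 0 v(1, 2): C3 above B2
  -> R7 @ bar 6 tick 0 v(2,): A3->B2 leap 10st
  -> R3 @ bar 6 tick 1 v(1, 2): C3 above B2
  -> R3 @ bar 6 tick 2 v(1, 2): C3 above B2
  -> R3 @ bar 6 tick 3 v(1, 2): C3 above B2
  -> R2 @ bar 7 tick 0 v(0, 2): E2/B2 P5 -> C3/C4 P8 similar
  -> R7 @ bar 7 tick 0 v(2,): B2->C4 leap 13st
  -> R8 @ bar 7 tick 0 v(0, 2): penult P8 not 3rd/6th
  -> R2 @ bar 8 tick 0 v(0, 1): C3/A3 M6 -> D3/D4 P8 similar
  -> R6 @ bar 8 tick 3 v(0, 2): closes on m3

(0, 0, R5, (0, 2))
(1, 0, R3, (1, 2))
(1, 0, R7, (2,))
(1, 1, R3, (1, 2))
(1, 2, R3, (1, 2))
(1, 3, R3, (1, 2))
(2, 0, R1, (0, 2))
(2, 0, R3, (1, 2))
(2, 1, R3, (1, 2))
(2, 2, R3, (1, 2))
(2, 3, R3, (1, 2))
(3, 0, R4, (0, 1))
(3, 0, R4, (0, 2))
(4, 0, R2, (0, 2))
(5, 0, R2, (0, 1))
(6, 0, R2, (0, 2))
(6, 0, R3, (1, 2))
(6, 0, R7, (2,))
(6, 1, R3, (1, 2))
(6, 2, R3, (1, 2))
(6, 3, R3, (1, 2))
(7, 0, R2, (0, 2))
(7, 0, R7, (2,))
(7, 0, R8, (0, 2))
(8, 0, R2, (0, 1))
(8, 3, R6, (0, 2))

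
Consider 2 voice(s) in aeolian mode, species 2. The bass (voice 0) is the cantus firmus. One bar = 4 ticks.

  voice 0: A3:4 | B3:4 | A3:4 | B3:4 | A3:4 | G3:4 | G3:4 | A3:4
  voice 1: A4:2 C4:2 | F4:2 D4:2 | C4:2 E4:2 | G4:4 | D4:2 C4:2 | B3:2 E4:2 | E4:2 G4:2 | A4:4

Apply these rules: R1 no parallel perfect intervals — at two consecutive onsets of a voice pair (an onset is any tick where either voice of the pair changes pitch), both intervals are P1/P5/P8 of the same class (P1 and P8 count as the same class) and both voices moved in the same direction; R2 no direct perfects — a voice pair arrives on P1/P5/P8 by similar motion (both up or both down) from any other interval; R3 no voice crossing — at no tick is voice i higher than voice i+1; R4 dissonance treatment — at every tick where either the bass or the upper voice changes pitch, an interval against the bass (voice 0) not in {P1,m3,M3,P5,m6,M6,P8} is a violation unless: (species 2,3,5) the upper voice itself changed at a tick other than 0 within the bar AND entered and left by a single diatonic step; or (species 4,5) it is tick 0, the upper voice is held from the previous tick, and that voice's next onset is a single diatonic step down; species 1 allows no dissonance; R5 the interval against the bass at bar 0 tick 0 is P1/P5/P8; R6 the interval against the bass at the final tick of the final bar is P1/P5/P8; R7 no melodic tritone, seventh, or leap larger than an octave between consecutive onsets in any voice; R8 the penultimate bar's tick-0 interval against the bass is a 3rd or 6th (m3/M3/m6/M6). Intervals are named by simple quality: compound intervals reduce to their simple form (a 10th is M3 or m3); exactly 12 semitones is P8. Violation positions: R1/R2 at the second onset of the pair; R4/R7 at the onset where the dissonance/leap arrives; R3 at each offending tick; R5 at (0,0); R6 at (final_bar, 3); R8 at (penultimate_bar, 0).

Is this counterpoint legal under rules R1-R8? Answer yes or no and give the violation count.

No (3 violations)

bar 0: v0=A3 v1=A4 (P8)
bar 1: v0=B3 v1=F4 (TT)
bar 2: v0=A3 v1=C4 (m3)
bar 3: v0=B3 v1=G4 (m6)
bar 4: v0=A3 v1=D4 (P4)
bar 5: v0=G3 v1=B3 (M3)
bar 6: v0=G3 v1=E4 (M6)
bar 7: v0=A3 v1=A4 (P8)
  R4 @ bar1.0: B3/F4 TT untreated
  R4 @ bar4.0: A3/D4 P4 untreated
  R1 @ bar7.0: G3/G4 P8 -> A3/A4 P8 similar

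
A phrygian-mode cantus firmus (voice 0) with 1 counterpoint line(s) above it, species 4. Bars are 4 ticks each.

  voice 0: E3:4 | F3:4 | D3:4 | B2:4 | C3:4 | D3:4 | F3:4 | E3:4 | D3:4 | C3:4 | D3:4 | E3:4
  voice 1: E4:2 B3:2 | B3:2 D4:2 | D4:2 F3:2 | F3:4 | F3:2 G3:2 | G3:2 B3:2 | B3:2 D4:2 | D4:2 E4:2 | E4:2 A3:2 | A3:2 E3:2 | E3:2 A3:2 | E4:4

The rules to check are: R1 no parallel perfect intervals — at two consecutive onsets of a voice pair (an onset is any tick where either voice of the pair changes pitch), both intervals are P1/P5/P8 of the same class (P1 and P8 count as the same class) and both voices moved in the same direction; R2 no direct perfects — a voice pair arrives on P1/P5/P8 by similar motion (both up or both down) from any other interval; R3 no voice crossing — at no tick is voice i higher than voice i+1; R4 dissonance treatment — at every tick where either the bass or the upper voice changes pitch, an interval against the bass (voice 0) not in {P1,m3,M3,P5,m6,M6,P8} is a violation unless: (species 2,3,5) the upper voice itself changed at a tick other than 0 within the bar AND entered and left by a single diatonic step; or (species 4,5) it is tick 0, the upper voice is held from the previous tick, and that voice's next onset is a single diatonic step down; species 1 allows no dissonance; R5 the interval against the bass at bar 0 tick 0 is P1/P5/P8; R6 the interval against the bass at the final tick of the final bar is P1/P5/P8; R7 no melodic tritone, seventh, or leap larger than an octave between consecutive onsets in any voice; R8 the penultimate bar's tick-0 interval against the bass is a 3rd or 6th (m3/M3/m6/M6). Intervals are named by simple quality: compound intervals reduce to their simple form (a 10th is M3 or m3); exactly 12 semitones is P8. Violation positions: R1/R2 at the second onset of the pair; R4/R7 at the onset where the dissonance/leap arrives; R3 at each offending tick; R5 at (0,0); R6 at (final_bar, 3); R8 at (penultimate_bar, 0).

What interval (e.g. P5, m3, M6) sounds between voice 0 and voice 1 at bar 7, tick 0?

voice 0=E3 voice 1=D4 -> m7

m7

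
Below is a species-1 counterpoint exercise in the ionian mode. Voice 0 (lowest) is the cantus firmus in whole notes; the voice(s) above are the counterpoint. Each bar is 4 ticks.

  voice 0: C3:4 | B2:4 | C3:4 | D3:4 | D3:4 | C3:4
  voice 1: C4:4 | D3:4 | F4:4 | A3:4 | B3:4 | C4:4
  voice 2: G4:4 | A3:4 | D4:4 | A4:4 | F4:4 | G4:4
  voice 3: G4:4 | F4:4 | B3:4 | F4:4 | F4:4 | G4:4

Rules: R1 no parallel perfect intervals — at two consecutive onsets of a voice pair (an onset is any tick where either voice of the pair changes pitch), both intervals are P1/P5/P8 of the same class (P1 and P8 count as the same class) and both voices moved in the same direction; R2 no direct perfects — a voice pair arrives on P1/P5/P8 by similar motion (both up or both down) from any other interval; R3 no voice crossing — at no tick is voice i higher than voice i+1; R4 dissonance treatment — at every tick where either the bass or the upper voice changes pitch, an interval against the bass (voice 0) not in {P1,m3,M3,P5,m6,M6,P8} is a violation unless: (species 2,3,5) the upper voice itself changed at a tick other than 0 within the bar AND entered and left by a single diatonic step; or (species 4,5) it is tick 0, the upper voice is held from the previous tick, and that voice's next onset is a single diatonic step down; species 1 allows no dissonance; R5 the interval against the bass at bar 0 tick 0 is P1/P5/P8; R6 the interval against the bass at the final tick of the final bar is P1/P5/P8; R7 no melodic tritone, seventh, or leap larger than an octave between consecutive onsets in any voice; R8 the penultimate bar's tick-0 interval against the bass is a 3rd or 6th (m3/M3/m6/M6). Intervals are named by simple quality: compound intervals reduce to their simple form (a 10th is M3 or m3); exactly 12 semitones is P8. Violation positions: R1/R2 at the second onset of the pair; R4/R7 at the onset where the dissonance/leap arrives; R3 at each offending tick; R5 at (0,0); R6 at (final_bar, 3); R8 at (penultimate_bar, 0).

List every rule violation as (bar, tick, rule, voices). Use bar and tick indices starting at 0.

(1, 0, R1, (1, 2))
(1, 0, R4, (0, 2))
(1, 0, R4, (0, 3))
(1, 0, R7, (1,))
(1, 0, R7, (2,))
(2, 0, R3, (1, 2))
(2, 0, R3, (2, 3))
(2, 0, R4, (0, 1))
(2, 0, R4, (0, 2))
(2, 0, R4, (0, 3))
(2, 0, R7, (1,))
(2, 0, R7, (3,))
(2, 1, R3, (1, 2))
(2, 1, R3, (2, 3))
(2, 2, R3, (1, 2))
(2, 2, R3, (2, 3))
(2, 3, R3, (1, 2))
(2, 3, R3, (2, 3))
(3, 0, R2, (0, 2))
(3, 0, R3, (2, 3))
(3, 0, R7, (3,))
(3, 1, R3, (2, 3))
(3, 2, R3, (2, 3))
(3, 3, R3, (2, 3))
(5, 0, R1, (2, 3))
(5, 0, R2, (1, 2))
(5, 0, R2, (1, 3))

bar 0: v0=C3 v1=C4 v2=G4 v3=G4 downbeat P5
bar 1: v0=B2 v1=D3 v2=A3 v3=F4 downbeat TT
bar 2: v0=C3 v1=F4 v2=D4 v3=B3 downbeat M7
bar 3: v0=D3 v1=A3 v2=A4 v3=F4 downbeat m3
bar 4: v0=D3 v1=B3 v2=F4 v3=F4 downbeat m3
bar 5: v0=C3 v1=C4 v2=G4 v3=G4 downbeat P5
  -> R1 @ bar 1 tick 0 v(1, 2): C4/G4 P5 -> D3/A3 P5 similar
  -> R4 @ bar 1 tick 0 v(0, 2): B2/A3 m7 untreated
  -> R4 @ bar 1 tick 0 v(0, 3): B2/F4 TT untreated
  -> R7 @ bar 1 tick 0 v(1,): C4->D3 leap 10st
  -> R7 @ bar 1 tick 0 v(2,): G4->A3 leap 10st
  -> R3 @ bar 2 tick 0 v(1, 2): F4 above D4
  -> R3 @ bar 2 tick 0 v(2, 3): D4 above B3
  -> R4 @ bar 2 tick 0 v(0, 1): C3/F4 P4 untreated
  -> R4 @ bar 2 tick 0 v(0, 2): C3/D4 M2 untreated
  -> R4 @ bar 2 tick 0 v(0, 3): C3/B3 M7 untreated
  -> R7 @ bar 2 tick 0 v(1,): D3->F4 leap 15st
  -> R7 @ bar 2 tick 0 v(3,): F4->B3 leap 6st
  -> R3 @ bar 2 tick 1 v(1, 2): F4 above D4
  -> R3 @ bar 2 tick 1 v(2, 3): D4 above B3
  -> R3 @ bar 2 tick 2 v(1, 2): F4 above D4
  -> R3 @ bar 2 tick 2 v(2, 3): D4 above B3
  -> R3 @ bar 2 tick 3 v(1, 2): F4 above D4
  -> R3 @ bar 2 tick 3 v(2, 3): D4 above B3
  -> R2 @ bar 3 tick 0 v(0, 2): C3/D4 M2 -> D3/A4 P5 similar
  -> R3 @ bar 3 tick 0 v(2, 3): A4 above F4
  -> R7 @ bar 3 tick 0 v(3,): B3->F4 leap 6st
  -> R3 @ bar 3 tick 1 v(2, 3): A4 above F4
  -> R3 @ bar 3 tick 2 v(2, 3): A4 above F4
  -> R3 @ bar 3 tick 3 v(2, 3): A4 above F4
  -> R1 @ bar 5 tick 0 v(2, 3): F4/F4 P1 -> G4/G4 P1 similar
  -> R2 @ bar 5 tick 0 v(1, 2): B3/F4 TT -> C4/G4 P5 similar
  -> R2 @ bar 5 tick 0 v(1, 3): B3/F4 TT -> C4/G4 P5 similar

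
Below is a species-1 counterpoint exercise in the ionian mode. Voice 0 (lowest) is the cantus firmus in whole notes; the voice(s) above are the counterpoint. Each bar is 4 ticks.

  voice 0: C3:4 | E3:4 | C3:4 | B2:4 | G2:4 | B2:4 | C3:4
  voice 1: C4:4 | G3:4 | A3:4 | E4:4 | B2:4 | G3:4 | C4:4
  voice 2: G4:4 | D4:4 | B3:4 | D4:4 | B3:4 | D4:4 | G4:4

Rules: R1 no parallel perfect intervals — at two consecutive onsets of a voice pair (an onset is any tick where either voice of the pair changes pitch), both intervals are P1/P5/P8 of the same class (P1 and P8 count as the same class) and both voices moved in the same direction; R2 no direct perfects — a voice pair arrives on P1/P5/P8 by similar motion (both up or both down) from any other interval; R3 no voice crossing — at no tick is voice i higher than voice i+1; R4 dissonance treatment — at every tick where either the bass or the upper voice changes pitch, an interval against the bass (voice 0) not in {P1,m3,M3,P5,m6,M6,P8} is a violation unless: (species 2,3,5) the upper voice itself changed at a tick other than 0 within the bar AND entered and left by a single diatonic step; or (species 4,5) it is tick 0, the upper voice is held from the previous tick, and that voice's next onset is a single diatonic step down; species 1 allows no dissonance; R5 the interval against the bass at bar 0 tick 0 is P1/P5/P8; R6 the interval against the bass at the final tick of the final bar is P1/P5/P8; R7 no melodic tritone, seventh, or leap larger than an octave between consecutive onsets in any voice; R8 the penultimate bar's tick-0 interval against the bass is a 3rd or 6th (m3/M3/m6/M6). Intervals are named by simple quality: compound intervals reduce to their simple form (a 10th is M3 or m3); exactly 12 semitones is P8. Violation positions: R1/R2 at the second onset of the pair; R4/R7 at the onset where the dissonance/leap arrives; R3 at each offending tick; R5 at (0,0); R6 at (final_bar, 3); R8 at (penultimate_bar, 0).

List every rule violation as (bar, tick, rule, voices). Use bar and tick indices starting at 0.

(1, 0, R1, (1, 2))
(1, 0, R4, (0, 2))
(2, 0, R4, (0, 2))
(3, 0, R3, (1, 2))
(3, 0, R4, (0, 1))
(3, 1, R3, (1, 2))
(3, 2, R3, (1, 2))
(3, 3, R3, (1, 2))
(4, 0, R2, (1, 2))
(4, 0, R7, (1,))
(5, 0, R2, (1, 2))
(6, 0, R1, (1, 2))
(6, 0, R2, (0, 1))
(6, 0, R2, (0, 2))

bar 0: v0=C3 v1=C4 v2=G4 downbeat P5
bar 1: v0=E3 v1=G3 v2=D4 downbeat m7
bar 2: v0=C3 v1=A3 v2=B3 downbeat M7
bar 3: v0=B2 v1=E4 v2=D4 downbeat m3
bar 4: v0=G2 v1=B2 v2=B3 downbeat M3
bar 5: v0=B2 v1=G3 v2=D4 downbeat m3
bar 6: v0=C3 v1=C4 v2=G4 downbeat P5
  -> R1 @ bar 1 tick 0 v(1, 2): C4/G4 P5 -> G3/D4 P5 similar
  -> R4 @ bar 1 tick 0 v(0, 2): E3/D4 m7 untreated
  -> R4 @ bar 2 tick 0 v(0, 2): C3/B3 M7 untreated
  -> R3 @ bar 3 tick 0 v(1, 2): E4 above D4
  -> R4 @ bar 3 tick 0 v(0, 1): B2/E4 P4 untreated
  -> R3 @ bar 3 tick 1 v(1, 2): E4 above D4
  -> R3 @ bar 3 tick 2 v(1, 2): E4 above D4
  -> R3 @ bar 3 tick 3 v(1, 2): E4 above D4
  -> R2 @ bar 4 tick 0 v(1, 2): E4/D4 M2 -> B2/B3 P8 similar
  -> R7 @ bar 4 tick 0 v(1,): E4->B2 leap 17st
  -> R2 @ bar 5 tick 0 v(1, 2): B2/B3 P8 -> G3/D4 P5 similar
  -> R1 @ bar 6 tick 0 v(1, 2): G3/D4 P5 -> C4/G4 P5 similar
  -> R2 @ bar 6 tick 0 v(0, 1): B2/G3 m6 -> C3/C4 P8 similar
  -> R2 @ bar 6 tick 0 v(0, 2): B2/D4 m3 -> C3/G4 P5 similar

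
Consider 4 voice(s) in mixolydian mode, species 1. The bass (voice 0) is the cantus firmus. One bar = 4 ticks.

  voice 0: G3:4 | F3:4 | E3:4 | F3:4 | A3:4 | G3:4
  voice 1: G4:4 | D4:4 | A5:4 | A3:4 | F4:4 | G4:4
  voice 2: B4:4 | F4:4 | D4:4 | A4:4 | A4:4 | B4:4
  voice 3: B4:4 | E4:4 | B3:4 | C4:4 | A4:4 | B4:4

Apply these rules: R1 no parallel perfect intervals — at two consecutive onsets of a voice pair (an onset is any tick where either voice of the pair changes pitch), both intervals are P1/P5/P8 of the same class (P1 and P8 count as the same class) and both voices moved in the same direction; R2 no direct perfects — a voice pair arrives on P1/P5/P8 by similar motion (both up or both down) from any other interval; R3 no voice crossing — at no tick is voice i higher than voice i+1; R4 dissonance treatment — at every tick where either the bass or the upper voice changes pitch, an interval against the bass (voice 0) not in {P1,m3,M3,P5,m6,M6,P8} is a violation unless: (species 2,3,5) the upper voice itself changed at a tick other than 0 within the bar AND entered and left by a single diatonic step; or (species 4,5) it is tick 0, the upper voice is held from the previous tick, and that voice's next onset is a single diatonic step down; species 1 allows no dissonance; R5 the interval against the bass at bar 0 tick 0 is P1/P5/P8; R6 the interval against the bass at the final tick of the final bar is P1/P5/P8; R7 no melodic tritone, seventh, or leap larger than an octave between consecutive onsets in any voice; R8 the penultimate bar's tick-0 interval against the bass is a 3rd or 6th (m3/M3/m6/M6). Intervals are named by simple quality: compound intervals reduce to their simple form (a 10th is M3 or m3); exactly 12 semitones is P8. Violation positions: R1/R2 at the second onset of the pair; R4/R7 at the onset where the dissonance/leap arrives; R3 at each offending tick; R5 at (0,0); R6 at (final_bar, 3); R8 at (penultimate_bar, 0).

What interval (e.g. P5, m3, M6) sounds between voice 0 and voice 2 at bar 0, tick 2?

voice 0=G3 voice 2=B4 -> M3

M3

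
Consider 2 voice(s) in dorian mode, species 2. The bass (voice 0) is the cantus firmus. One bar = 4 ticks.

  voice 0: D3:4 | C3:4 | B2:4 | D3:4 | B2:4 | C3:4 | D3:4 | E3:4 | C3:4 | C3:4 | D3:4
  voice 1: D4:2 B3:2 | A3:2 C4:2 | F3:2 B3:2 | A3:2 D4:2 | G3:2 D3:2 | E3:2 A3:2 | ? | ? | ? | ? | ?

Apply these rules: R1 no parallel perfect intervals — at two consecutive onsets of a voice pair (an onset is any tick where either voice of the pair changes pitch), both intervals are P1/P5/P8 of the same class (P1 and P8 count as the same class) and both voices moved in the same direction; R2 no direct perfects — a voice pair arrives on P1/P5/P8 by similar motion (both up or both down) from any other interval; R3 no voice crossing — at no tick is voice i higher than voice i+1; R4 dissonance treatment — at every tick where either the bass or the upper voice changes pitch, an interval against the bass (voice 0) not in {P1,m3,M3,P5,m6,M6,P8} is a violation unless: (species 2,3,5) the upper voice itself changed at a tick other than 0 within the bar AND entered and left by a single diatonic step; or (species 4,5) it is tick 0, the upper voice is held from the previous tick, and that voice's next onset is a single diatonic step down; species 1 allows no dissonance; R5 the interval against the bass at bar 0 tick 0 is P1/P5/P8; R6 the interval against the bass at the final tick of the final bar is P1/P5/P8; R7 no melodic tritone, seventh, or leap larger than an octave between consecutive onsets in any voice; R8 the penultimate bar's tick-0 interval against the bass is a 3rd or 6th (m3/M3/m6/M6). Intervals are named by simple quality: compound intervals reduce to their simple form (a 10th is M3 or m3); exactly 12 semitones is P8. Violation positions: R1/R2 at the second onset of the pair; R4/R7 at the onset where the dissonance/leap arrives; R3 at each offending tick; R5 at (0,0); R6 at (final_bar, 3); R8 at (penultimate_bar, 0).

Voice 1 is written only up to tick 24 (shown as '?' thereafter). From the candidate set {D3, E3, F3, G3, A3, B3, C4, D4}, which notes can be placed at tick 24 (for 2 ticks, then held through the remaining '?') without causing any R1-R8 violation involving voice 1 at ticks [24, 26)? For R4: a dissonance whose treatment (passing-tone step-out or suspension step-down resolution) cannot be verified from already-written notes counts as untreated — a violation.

D3: legal
E3: violates R4
F3: legal
G3: violates R4
A3: legal
B3: legal
C4: violates R4
D4: violates R2

{A3, B3, D3, F3}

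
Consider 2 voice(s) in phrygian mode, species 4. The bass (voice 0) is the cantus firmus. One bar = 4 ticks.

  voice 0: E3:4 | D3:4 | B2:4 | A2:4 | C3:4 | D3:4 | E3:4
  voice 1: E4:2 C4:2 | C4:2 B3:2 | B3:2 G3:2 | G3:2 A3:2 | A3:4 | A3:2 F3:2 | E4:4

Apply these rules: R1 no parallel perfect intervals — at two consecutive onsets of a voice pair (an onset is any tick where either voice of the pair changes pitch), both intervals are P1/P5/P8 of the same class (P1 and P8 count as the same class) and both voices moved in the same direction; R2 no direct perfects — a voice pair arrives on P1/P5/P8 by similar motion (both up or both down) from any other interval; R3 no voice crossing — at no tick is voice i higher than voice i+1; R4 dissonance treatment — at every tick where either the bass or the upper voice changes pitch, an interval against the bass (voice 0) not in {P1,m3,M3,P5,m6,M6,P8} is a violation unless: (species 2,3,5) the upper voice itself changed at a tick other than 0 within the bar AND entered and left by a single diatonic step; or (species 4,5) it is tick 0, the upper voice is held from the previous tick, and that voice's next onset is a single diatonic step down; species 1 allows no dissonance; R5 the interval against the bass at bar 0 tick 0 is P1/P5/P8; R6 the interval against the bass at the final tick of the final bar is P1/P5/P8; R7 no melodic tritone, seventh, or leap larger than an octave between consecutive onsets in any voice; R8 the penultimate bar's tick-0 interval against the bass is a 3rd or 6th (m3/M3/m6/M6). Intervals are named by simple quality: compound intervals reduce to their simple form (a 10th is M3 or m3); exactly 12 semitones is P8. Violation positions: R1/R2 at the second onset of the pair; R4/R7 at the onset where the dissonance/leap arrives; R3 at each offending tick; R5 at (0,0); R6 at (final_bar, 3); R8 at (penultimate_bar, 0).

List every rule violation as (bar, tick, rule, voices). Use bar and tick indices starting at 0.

(3, 0, R4, (0, 1))
(5, 0, R8, (0, 1))
(6, 0, R2, (0, 1))
(6, 0, R7, (1,))

bar 0: v0=E3 v1=E4 downbeat P8
bar 1: v0=D3 v1=C4 downbeat m7
bar 2: v0=B2 v1=B3 downbeat P8
bar 3: v0=A2 v1=G3 downbeat m7
bar 4: v0=C3 v1=A3 downbeat M6
bar 5: v0=D3 v1=A3 downbeat P5
bar 6: v0=E3 v1=E4 downbeat P8
  -> R4 @ bar 3 tick 0 v(0, 1): A2/G3 m7 untreated
  -> R8 @ bar 5 tick 0 v(0, 1): penult P5 not 3rd/6th
  -> R2 @ bar 6 tick 0 v(0, 1): D3/F3 m3 -> E3/E4 P8 similar
  -> R7 @ bar 6 tick 0 v(1,): F3->E4 leap 11st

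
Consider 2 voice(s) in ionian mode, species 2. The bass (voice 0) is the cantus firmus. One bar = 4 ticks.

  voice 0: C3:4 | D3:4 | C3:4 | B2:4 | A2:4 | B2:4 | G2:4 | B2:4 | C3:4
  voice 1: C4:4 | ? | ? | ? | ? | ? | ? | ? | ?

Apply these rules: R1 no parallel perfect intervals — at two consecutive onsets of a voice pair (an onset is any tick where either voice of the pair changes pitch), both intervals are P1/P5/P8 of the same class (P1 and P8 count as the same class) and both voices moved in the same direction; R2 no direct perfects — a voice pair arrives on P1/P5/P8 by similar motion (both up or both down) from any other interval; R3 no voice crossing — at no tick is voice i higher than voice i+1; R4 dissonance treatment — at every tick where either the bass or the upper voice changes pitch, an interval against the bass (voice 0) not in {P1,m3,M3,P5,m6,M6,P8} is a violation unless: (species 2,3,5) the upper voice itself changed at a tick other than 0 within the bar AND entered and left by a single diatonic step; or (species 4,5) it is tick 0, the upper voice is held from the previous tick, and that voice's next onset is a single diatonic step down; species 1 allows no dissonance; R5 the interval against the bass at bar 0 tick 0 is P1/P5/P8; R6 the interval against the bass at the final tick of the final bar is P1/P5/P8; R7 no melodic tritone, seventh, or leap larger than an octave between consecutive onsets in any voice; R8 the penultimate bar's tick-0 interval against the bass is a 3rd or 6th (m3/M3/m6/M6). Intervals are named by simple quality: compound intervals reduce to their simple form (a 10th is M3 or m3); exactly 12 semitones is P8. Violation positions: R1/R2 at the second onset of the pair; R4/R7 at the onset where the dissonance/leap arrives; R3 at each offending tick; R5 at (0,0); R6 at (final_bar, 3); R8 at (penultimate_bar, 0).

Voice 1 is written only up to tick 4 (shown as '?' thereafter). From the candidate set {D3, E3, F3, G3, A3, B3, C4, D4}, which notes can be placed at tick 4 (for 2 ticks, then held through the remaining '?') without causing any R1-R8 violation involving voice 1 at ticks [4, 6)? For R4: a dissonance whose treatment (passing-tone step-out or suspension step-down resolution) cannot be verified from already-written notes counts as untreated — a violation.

{A3, B3, F3}

D3: violates R7
E3: violates R4
F3: legal
G3: violates R4
A3: legal
B3: legal
C4: violates R4
D4: violates R1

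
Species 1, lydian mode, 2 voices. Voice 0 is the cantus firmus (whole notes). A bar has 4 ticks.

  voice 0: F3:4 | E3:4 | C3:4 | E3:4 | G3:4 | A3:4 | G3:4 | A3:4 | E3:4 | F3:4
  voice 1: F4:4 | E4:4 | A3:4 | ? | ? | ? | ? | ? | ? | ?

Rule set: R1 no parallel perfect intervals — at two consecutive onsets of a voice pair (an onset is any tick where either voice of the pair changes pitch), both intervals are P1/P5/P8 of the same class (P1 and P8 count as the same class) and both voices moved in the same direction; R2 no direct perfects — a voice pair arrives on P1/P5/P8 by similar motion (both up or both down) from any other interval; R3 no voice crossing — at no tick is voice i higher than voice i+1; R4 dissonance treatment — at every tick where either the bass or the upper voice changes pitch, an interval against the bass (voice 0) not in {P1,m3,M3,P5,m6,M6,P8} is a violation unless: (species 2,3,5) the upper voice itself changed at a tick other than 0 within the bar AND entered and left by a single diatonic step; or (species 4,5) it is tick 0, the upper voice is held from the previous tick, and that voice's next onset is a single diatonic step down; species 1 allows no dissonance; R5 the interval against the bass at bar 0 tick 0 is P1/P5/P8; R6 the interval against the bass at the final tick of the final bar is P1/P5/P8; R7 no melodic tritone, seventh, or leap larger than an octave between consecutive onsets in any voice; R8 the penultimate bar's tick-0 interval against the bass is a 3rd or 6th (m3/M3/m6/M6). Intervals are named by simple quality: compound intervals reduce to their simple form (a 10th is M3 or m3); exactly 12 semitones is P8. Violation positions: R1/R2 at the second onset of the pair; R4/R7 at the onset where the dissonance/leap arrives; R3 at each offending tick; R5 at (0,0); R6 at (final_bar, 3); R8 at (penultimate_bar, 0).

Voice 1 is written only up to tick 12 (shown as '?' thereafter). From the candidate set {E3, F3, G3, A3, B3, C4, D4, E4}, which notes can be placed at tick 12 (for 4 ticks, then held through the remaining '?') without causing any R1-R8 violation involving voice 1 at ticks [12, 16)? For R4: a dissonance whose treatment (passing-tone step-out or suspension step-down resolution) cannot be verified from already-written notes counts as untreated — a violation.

E3: legal
F3: violates R4
G3: legal
A3: violates R4
B3: violates R2
C4: legal
D4: violates R4
E4: violates R2

{C4, E3, G3}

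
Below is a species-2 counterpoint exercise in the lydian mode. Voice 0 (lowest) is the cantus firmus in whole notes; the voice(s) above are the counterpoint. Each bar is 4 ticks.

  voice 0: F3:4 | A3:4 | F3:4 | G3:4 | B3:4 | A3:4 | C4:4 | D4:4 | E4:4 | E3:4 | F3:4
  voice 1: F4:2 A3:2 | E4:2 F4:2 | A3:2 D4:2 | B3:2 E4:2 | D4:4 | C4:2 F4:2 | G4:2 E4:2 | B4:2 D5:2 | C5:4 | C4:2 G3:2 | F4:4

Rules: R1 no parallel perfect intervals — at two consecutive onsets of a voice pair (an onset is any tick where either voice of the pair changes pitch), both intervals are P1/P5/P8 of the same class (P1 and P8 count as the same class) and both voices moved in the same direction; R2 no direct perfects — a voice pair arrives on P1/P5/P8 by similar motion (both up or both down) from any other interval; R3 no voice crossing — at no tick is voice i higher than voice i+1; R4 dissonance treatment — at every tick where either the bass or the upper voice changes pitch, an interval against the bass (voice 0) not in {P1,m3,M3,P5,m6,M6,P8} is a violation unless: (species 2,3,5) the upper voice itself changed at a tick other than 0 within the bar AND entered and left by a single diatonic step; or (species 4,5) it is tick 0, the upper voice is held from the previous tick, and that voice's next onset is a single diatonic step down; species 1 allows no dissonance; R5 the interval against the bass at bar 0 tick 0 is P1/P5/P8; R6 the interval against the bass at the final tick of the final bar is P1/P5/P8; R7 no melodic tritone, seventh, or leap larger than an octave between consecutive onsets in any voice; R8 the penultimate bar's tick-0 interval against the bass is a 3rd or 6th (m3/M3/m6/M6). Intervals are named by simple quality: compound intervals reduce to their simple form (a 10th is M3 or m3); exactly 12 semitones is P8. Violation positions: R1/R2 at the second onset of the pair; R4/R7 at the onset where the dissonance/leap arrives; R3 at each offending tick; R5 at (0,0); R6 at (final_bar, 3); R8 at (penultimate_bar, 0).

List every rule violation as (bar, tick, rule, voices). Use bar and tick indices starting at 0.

bar 0: v0=F3 v1=F4 downbeat P8
bar 1: v0=A3 v1=E4 downbeat P5
bar 2: v0=F3 v1=A3 downbeat M3
bar 3: v0=G3 v1=B3 downbeat M3
bar 4: v0=B3 v1=D4 downbeat m3
bar 5: v0=A3 v1=C4 downbeat m3
bar 6: v0=C4 v1=G4 downbeat P5
bar 7: v0=D4 v1=B4 downbeat M6
bar 8: v0=E4 v1=C5 downbeat m6
bar 9: v0=E3 v1=C4 downbeat m6
bar 10: v0=F3 v1=F4 downbeat P8
  -> R2 @ bar 1 tick 0 v(0, 1): F3/A3 M3 -> A3/E4 P5 similar
  -> R2 @ bar 6 tick 0 v(0, 1): A3/F4 m6 -> C4/G4 P5 similar
  -> R2 @ bar 10 tick 0 v(0, 1): E3/G3 m3 -> F3/F4 P8 similar
  -> R7 @ bar 10 tick 0 v(1,): G3->F4 leap 10st

(1, 0, R2, (0, 1))
(6, 0, R2, (0, 1))
(10, 0, R2, (0, 1))
(10, 0, R7, (1,))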